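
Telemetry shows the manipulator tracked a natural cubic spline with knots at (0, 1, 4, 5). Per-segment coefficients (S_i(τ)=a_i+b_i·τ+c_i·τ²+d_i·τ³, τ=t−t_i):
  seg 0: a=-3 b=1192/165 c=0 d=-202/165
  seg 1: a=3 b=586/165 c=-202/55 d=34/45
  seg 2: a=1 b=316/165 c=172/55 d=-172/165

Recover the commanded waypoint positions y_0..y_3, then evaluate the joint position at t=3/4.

y_0=-3 y_1=3 y_2=1 y_3=5
S(3/4) = 3347/1760

y_0 = S_0(0) = a_0 = -3
y_1 = S_1(0) = a_1 = 3
y_2 = S_2(0) = a_2 = 1
y_3 = S_2(1) = 5
t_q=3/4 is in segment 0 (τ=3/4); S_0(τ)=3347/1760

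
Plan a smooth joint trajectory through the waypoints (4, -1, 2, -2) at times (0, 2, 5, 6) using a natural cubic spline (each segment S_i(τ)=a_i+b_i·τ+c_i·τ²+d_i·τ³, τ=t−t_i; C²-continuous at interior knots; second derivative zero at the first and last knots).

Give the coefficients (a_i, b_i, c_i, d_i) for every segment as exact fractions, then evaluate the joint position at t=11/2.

  seg 0: a=4 b=-527/142 c=0 d=43/142
  seg 1: a=-1 b=-11/142 c=129/71 d=-69/142
  seg 2: a=2 b=-163/71 c=-363/142 d=121/142
S(11/2) = 363/1136

Δ: Δ0=-5/2, Δ1=1, Δ2=-4
row 1: diag=10, rhs=21; c'=3/10, d'=21/10
row 2: denom=8−3·3/10=71/10; d'=(-30−3·21/10)/(71/10)=-363/71
back: M2=-363/71
back: M1=21/10−3/10·-363/71=258/71
M: M0=0, M1=258/71, M2=-363/71, M3=0
seg 0: a=4, c=M0/2=0, d=(M1−M0)/(6·2)=43/142, b=Δ0−h0·(2M0+M1)/6=-527/142
seg 1: a=-1, c=M1/2=129/71, d=(M2−M1)/(6·3)=-69/142, b=Δ1−h1·(2M1+M2)/6=-11/142
seg 2: a=2, c=M2/2=-363/142, d=(M3−M2)/(6·1)=121/142, b=Δ2−h2·(2M2+M3)/6=-163/71
t_q=11/2 → seg 2, τ=1/2; S=2+-163/71·τ+-363/142·τ²+121/142·τ³=363/1136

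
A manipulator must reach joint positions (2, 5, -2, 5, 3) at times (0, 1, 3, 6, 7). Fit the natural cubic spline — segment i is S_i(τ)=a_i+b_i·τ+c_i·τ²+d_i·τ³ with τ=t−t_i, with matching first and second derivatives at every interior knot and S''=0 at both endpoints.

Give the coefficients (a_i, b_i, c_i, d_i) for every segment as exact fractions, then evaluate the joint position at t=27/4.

  seg 0: a=2 b=10577/2364 c=0 d=-3485/2364
  seg 1: a=5 b=61/1182 c=-3485/788 d=6257/4728
  seg 2: a=-2 b=-1039/591 c=693/197 d=-1273/1773
  seg 3: a=5 b=-22/591 c=-580/197 d=580/591
S(27/4) = 11757/3152

Δ: Δ0=3, Δ1=-7/2, Δ2=7/3, Δ3=-2
row 1: diag=6, rhs=-39; c'=1/3, d'=-13/2
row 2: denom=10−2·1/3=28/3; d'=(35−2·-13/2)/(28/3)=36/7
row 3: denom=8−3·9/28=197/28; d'=(-26−3·36/7)/(197/28)=-1160/197
back: M3=-1160/197
back: M2=36/7−9/28·-1160/197=1386/197
back: M1=-13/2−1/3·1386/197=-3485/394
M: M0=0, M1=-3485/394, M2=1386/197, M3=-1160/197, M4=0
seg 0: a=2, c=M0/2=0, d=(M1−M0)/(6·1)=-3485/2364, b=Δ0−h0·(2M0+M1)/6=10577/2364
seg 1: a=5, c=M1/2=-3485/788, d=(M2−M1)/(6·2)=6257/4728, b=Δ1−h1·(2M1+M2)/6=61/1182
seg 2: a=-2, c=M2/2=693/197, d=(M3−M2)/(6·3)=-1273/1773, b=Δ2−h2·(2M2+M3)/6=-1039/591
seg 3: a=5, c=M3/2=-580/197, d=(M4−M3)/(6·1)=580/591, b=Δ3−h3·(2M3+M4)/6=-22/591
t_q=27/4 → seg 3, τ=3/4; S=5+-22/591·τ+-580/197·τ²+580/591·τ³=11757/3152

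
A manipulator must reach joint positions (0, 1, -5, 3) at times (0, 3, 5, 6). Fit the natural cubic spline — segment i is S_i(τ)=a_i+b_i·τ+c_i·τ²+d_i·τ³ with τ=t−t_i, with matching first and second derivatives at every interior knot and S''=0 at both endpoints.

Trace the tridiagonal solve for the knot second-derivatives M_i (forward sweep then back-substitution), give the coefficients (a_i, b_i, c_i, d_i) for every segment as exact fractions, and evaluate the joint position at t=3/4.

  seg 0: a=0 b=31/12 c=0 d=-1/4
  seg 1: a=1 b=-25/6 c=-9/4 d=17/12
  seg 2: a=-5 b=23/6 c=25/4 d=-25/12
S(3/4) = 469/256

Δ: Δ0=1/3, Δ1=-3, Δ2=8
row 1: diag=10, rhs=-20; c'=1/5, d'=-2
row 2: denom=6−2·1/5=28/5; d'=(66−2·-2)/(28/5)=25/2
back: M2=25/2
back: M1=-2−1/5·25/2=-9/2
M: M0=0, M1=-9/2, M2=25/2, M3=0
seg 0: a=0, c=M0/2=0, d=(M1−M0)/(6·3)=-1/4, b=Δ0−h0·(2M0+M1)/6=31/12
seg 1: a=1, c=M1/2=-9/4, d=(M2−M1)/(6·2)=17/12, b=Δ1−h1·(2M1+M2)/6=-25/6
seg 2: a=-5, c=M2/2=25/4, d=(M3−M2)/(6·1)=-25/12, b=Δ2−h2·(2M2+M3)/6=23/6
t_q=3/4 → seg 0, τ=3/4; S=0+31/12·τ+0·τ²+-1/4·τ³=469/256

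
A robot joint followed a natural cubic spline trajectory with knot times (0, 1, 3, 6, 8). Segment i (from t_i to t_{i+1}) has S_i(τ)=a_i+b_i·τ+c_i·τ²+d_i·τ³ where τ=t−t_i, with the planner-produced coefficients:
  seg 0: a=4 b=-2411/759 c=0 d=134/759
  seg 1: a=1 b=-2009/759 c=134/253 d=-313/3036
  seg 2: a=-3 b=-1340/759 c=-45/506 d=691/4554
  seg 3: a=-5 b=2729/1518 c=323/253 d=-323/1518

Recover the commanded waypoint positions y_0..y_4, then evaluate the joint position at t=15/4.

y_0=4 y_1=1 y_2=-3 y_3=-5 y_4=2
S(15/4) = -12689/2944

y_0 = S_0(0) = a_0 = 4
y_1 = S_1(0) = a_1 = 1
y_2 = S_2(0) = a_2 = -3
y_3 = S_3(0) = a_3 = -5
y_4 = S_3(2) = 2
t_q=15/4 is in segment 2 (τ=3/4); S_2(τ)=-12689/2944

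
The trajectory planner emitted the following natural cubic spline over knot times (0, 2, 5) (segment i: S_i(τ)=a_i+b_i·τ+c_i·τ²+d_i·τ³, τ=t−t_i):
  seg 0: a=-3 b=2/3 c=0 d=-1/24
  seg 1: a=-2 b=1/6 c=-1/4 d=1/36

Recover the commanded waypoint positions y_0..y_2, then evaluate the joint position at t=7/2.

y_0 = S_0(0) = a_0 = -3
y_1 = S_1(0) = a_1 = -2
y_2 = S_1(3) = -3
t_q=7/2 is in segment 1 (τ=3/2); S_1(τ)=-71/32

y_0=-3 y_1=-2 y_2=-3
S(7/2) = -71/32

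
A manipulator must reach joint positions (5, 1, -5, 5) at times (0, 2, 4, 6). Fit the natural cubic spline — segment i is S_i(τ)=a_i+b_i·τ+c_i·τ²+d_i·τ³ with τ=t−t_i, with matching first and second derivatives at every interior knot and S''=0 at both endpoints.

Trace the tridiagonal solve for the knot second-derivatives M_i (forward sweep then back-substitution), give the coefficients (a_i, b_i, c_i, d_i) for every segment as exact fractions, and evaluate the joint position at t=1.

Δ: Δ0=-2, Δ1=-3, Δ2=5
row 1: diag=8, rhs=-6; c'=1/4, d'=-3/4
row 2: denom=8−2·1/4=15/2; d'=(48−2·-3/4)/(15/2)=33/5
back: M2=33/5
back: M1=-3/4−1/4·33/5=-12/5
M: M0=0, M1=-12/5, M2=33/5, M3=0
seg 0: a=5, c=M0/2=0, d=(M1−M0)/(6·2)=-1/5, b=Δ0−h0·(2M0+M1)/6=-6/5
seg 1: a=1, c=M1/2=-6/5, d=(M2−M1)/(6·2)=3/4, b=Δ1−h1·(2M1+M2)/6=-18/5
seg 2: a=-5, c=M2/2=33/10, d=(M3−M2)/(6·2)=-11/20, b=Δ2−h2·(2M2+M3)/6=3/5
t_q=1 → seg 0, τ=1; S=5+-6/5·τ+0·τ²+-1/5·τ³=18/5

  seg 0: a=5 b=-6/5 c=0 d=-1/5
  seg 1: a=1 b=-18/5 c=-6/5 d=3/4
  seg 2: a=-5 b=3/5 c=33/10 d=-11/20
S(1) = 18/5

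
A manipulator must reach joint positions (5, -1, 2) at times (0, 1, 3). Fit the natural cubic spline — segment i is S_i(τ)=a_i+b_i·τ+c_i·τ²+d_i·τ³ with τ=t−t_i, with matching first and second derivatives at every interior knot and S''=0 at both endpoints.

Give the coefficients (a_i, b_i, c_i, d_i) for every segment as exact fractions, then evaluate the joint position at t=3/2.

  seg 0: a=5 b=-29/4 c=0 d=5/4
  seg 1: a=-1 b=-7/2 c=15/4 d=-5/8
S(3/2) = -121/64

Δ: Δ0=-6, Δ1=3/2
row 1: diag=6, rhs=45; c'=1/3, d'=15/2
back: M1=15/2
M: M0=0, M1=15/2, M2=0
seg 0: a=5, c=M0/2=0, d=(M1−M0)/(6·1)=5/4, b=Δ0−h0·(2M0+M1)/6=-29/4
seg 1: a=-1, c=M1/2=15/4, d=(M2−M1)/(6·2)=-5/8, b=Δ1−h1·(2M1+M2)/6=-7/2
t_q=3/2 → seg 1, τ=1/2; S=-1+-7/2·τ+15/4·τ²+-5/8·τ³=-121/64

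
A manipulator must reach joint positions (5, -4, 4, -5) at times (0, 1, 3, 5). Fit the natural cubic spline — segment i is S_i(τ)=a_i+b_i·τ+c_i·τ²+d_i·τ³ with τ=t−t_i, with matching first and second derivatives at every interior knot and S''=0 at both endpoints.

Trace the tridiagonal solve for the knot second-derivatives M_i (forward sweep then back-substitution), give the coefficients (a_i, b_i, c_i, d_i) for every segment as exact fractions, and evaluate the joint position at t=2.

Δ: Δ0=-9, Δ1=4, Δ2=-9/2
row 1: diag=6, rhs=78; c'=1/3, d'=13
row 2: denom=8−2·1/3=22/3; d'=(-51−2·13)/(22/3)=-21/2
back: M2=-21/2
back: M1=13−1/3·-21/2=33/2
M: M0=0, M1=33/2, M2=-21/2, M3=0
seg 0: a=5, c=M0/2=0, d=(M1−M0)/(6·1)=11/4, b=Δ0−h0·(2M0+M1)/6=-47/4
seg 1: a=-4, c=M1/2=33/4, d=(M2−M1)/(6·2)=-9/4, b=Δ1−h1·(2M1+M2)/6=-7/2
seg 2: a=4, c=M2/2=-21/4, d=(M3−M2)/(6·2)=7/8, b=Δ2−h2·(2M2+M3)/6=5/2
t_q=2 → seg 1, τ=1; S=-4+-7/2·τ+33/4·τ²+-9/4·τ³=-3/2

  seg 0: a=5 b=-47/4 c=0 d=11/4
  seg 1: a=-4 b=-7/2 c=33/4 d=-9/4
  seg 2: a=4 b=5/2 c=-21/4 d=7/8
S(2) = -3/2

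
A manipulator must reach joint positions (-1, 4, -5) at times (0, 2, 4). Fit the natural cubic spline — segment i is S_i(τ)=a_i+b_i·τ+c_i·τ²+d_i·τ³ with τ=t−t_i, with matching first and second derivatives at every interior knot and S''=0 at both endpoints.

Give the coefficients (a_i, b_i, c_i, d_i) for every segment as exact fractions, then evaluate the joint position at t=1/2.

Δ: Δ0=5/2, Δ1=-9/2
row 1: diag=8, rhs=-42; c'=1/4, d'=-21/4
back: M1=-21/4
M: M0=0, M1=-21/4, M2=0
seg 0: a=-1, c=M0/2=0, d=(M1−M0)/(6·2)=-7/16, b=Δ0−h0·(2M0+M1)/6=17/4
seg 1: a=4, c=M1/2=-21/8, d=(M2−M1)/(6·2)=7/16, b=Δ1−h1·(2M1+M2)/6=-1
t_q=1/2 → seg 0, τ=1/2; S=-1+17/4·τ+0·τ²+-7/16·τ³=137/128

  seg 0: a=-1 b=17/4 c=0 d=-7/16
  seg 1: a=4 b=-1 c=-21/8 d=7/16
S(1/2) = 137/128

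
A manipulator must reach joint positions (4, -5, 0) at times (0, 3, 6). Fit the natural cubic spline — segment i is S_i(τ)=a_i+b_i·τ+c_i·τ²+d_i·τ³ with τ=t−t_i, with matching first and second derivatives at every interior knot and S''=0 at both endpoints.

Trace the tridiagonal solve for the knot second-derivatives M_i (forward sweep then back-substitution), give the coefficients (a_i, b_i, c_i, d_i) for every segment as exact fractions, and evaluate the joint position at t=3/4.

Δ: Δ0=-3, Δ1=5/3
row 1: diag=12, rhs=28; c'=1/4, d'=7/3
back: M1=7/3
M: M0=0, M1=7/3, M2=0
seg 0: a=4, c=M0/2=0, d=(M1−M0)/(6·3)=7/54, b=Δ0−h0·(2M0+M1)/6=-25/6
seg 1: a=-5, c=M1/2=7/6, d=(M2−M1)/(6·3)=-7/54, b=Δ1−h1·(2M1+M2)/6=-2/3
t_q=3/4 → seg 0, τ=3/4; S=4+-25/6·τ+0·τ²+7/54·τ³=119/128

  seg 0: a=4 b=-25/6 c=0 d=7/54
  seg 1: a=-5 b=-2/3 c=7/6 d=-7/54
S(3/4) = 119/128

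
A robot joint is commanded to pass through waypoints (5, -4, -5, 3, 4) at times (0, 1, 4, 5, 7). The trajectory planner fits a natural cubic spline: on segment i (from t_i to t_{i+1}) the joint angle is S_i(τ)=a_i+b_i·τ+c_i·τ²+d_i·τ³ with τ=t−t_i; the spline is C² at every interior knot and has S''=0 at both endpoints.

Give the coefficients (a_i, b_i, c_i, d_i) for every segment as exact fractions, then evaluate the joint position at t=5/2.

Δ: Δ0=-9, Δ1=-1/3, Δ2=8, Δ3=1/2
row 1: diag=8, rhs=52; c'=3/8, d'=13/2
row 2: denom=8−3·3/8=55/8; d'=(50−3·13/2)/(55/8)=244/55
row 3: denom=6−1·8/55=322/55; d'=(-45−1·244/55)/(322/55)=-2719/322
back: M3=-2719/322
back: M2=244/55−8/55·-2719/322=912/161
back: M1=13/2−3/8·912/161=1409/322
M: M0=0, M1=1409/322, M2=912/161, M3=-2719/322, M4=0
seg 0: a=5, c=M0/2=0, d=(M1−M0)/(6·1)=1409/1932, b=Δ0−h0·(2M0+M1)/6=-18797/1932
seg 1: a=-4, c=M1/2=1409/644, d=(M2−M1)/(6·3)=415/5796, b=Δ1−h1·(2M1+M2)/6=-7285/966
seg 2: a=-5, c=M2/2=456/161, d=(M3−M2)/(6·1)=-649/276, b=Δ2−h2·(2M2+M3)/6=14527/1932
seg 3: a=3, c=M3/2=-2719/644, d=(M4−M3)/(6·2)=2719/3864, b=Δ3−h3·(2M3+M4)/6=5921/966
t_q=5/2 → seg 1, τ=3/2; S=-4+-7285/966·τ+1409/644·τ²+415/5796·τ³=-52281/5152

  seg 0: a=5 b=-18797/1932 c=0 d=1409/1932
  seg 1: a=-4 b=-7285/966 c=1409/644 d=415/5796
  seg 2: a=-5 b=14527/1932 c=456/161 d=-649/276
  seg 3: a=3 b=5921/966 c=-2719/644 d=2719/3864
S(5/2) = -52281/5152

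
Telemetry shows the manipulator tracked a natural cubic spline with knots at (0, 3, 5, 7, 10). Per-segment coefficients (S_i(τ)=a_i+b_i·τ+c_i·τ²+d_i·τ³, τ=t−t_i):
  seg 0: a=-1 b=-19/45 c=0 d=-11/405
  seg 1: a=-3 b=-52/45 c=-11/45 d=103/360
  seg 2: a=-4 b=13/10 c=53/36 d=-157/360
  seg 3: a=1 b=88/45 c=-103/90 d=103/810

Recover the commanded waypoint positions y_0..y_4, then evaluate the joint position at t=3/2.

y_0 = S_0(0) = a_0 = -1
y_1 = S_1(0) = a_1 = -3
y_2 = S_2(0) = a_2 = -4
y_3 = S_3(0) = a_3 = 1
y_4 = S_3(3) = 0
t_q=3/2 is in segment 0 (τ=3/2); S_0(τ)=-69/40

y_0=-1 y_1=-3 y_2=-4 y_3=1 y_4=0
S(3/2) = -69/40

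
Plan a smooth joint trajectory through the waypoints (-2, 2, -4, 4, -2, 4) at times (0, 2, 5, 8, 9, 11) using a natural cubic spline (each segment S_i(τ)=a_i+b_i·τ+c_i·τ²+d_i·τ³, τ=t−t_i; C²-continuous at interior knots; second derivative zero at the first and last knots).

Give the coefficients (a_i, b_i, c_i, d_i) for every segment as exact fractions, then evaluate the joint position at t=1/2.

Δ: Δ0=2, Δ1=-2, Δ2=8/3, Δ3=-6, Δ4=3
row 1: diag=10, rhs=-24; c'=3/10, d'=-12/5
row 2: denom=12−3·3/10=111/10; d'=(28−3·-12/5)/(111/10)=352/111
row 3: denom=8−3·10/37=266/37; d'=(-52−3·352/111)/(266/37)=-1138/133
row 4: denom=6−1·37/266=1559/266; d'=(54−1·-1138/133)/(1559/266)=16640/1559
back: M4=16640/1559
back: M3=-1138/133−37/266·16640/1559=-15654/1559
back: M2=352/111−10/37·-15654/1559=27524/4677
back: M1=-12/5−3/10·27524/4677=-6494/1559
M: M0=0, M1=-6494/1559, M2=27524/4677, M3=-15654/1559, M4=16640/1559, M5=0
seg 0: a=-2, c=M0/2=0, d=(M1−M0)/(6·2)=-3247/9354, b=Δ0−h0·(2M0+M1)/6=15848/4677
seg 1: a=2, c=M1/2=-3247/1559, d=(M2−M1)/(6·3)=23503/42093, b=Δ1−h1·(2M1+M2)/6=-3634/4677
seg 2: a=-4, c=M2/2=13762/4677, d=(M3−M2)/(6·3)=-37243/42093, b=Δ2−h2·(2M2+M3)/6=8429/4677
seg 3: a=4, c=M3/2=-7827/1559, d=(M4−M3)/(6·1)=16147/4677, b=Δ3−h3·(2M3+M4)/6=-20728/4677
seg 4: a=-2, c=M4/2=8320/1559, d=(M5−M4)/(6·2)=-4160/4677, b=Δ4−h4·(2M4+M5)/6=-19249/4677
t_q=1/2 → seg 0, τ=1/2; S=-2+15848/4677·τ+0·τ²+-3247/9354·τ³=-8709/24944

  seg 0: a=-2 b=15848/4677 c=0 d=-3247/9354
  seg 1: a=2 b=-3634/4677 c=-3247/1559 d=23503/42093
  seg 2: a=-4 b=8429/4677 c=13762/4677 d=-37243/42093
  seg 3: a=4 b=-20728/4677 c=-7827/1559 d=16147/4677
  seg 4: a=-2 b=-19249/4677 c=8320/1559 d=-4160/4677
S(1/2) = -8709/24944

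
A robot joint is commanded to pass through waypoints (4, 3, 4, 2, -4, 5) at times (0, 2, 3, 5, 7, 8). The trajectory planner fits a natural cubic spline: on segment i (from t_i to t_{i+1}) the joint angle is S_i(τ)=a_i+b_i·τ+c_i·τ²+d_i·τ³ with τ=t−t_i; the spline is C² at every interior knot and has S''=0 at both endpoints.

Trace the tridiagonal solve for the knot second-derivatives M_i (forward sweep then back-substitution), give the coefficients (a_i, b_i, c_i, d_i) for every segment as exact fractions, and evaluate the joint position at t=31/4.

Δ: Δ0=-1/2, Δ1=1, Δ2=-1, Δ3=-3, Δ4=9
row 1: diag=6, rhs=9; c'=1/6, d'=3/2
row 2: denom=6−1·1/6=35/6; d'=(-12−1·3/2)/(35/6)=-81/35
row 3: denom=8−2·12/35=256/35; d'=(-12−2·-81/35)/(256/35)=-129/128
row 4: denom=6−2·35/128=349/64; d'=(72−2·-129/128)/(349/64)=4737/349
back: M4=4737/349
back: M3=-129/128−35/128·4737/349=-1647/349
back: M2=-81/35−12/35·-1647/349=-243/349
back: M1=3/2−1/6·-243/349=564/349
M: M0=0, M1=564/349, M2=-243/349, M3=-1647/349, M4=4737/349, M5=0
seg 0: a=4, c=M0/2=0, d=(M1−M0)/(6·2)=47/349, b=Δ0−h0·(2M0+M1)/6=-725/698
seg 1: a=3, c=M1/2=282/349, d=(M2−M1)/(6·1)=-269/698, b=Δ1−h1·(2M1+M2)/6=403/698
seg 2: a=4, c=M2/2=-243/698, d=(M3−M2)/(6·2)=-117/349, b=Δ2−h2·(2M2+M3)/6=362/349
seg 3: a=2, c=M3/2=-1647/698, d=(M4−M3)/(6·2)=532/349, b=Δ3−h3·(2M3+M4)/6=-1528/349
seg 4: a=-4, c=M4/2=4737/698, d=(M5−M4)/(6·1)=-1579/698, b=Δ4−h4·(2M4+M5)/6=1562/349
t_q=31/4 → seg 4, τ=3/4; S=-4+1562/349·τ+4737/698·τ²+-1579/698·τ³=99163/44672

  seg 0: a=4 b=-725/698 c=0 d=47/349
  seg 1: a=3 b=403/698 c=282/349 d=-269/698
  seg 2: a=4 b=362/349 c=-243/698 d=-117/349
  seg 3: a=2 b=-1528/349 c=-1647/698 d=532/349
  seg 4: a=-4 b=1562/349 c=4737/698 d=-1579/698
S(31/4) = 99163/44672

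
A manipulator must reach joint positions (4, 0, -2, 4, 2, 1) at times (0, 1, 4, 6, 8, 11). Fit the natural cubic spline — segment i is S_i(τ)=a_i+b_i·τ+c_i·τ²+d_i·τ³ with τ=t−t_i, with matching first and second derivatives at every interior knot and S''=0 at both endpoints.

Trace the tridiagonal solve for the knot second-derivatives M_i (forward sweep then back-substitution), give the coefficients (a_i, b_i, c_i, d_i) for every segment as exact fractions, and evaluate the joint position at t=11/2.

Δ: Δ0=-4, Δ1=-2/3, Δ2=3, Δ3=-1, Δ4=-1/3
row 1: diag=8, rhs=20; c'=3/8, d'=5/2
row 2: denom=10−3·3/8=71/8; d'=(22−3·5/2)/(71/8)=116/71
row 3: denom=8−2·16/71=536/71; d'=(-24−2·116/71)/(536/71)=-242/67
row 4: denom=10−2·71/268=1269/134; d'=(4−2·-242/67)/(1269/134)=32/27
back: M4=32/27
back: M3=-242/67−71/268·32/27=-106/27
back: M2=116/71−16/71·-106/27=68/27
back: M1=5/2−3/8·68/27=14/9
M: M0=0, M1=14/9, M2=68/27, M3=-106/27, M4=32/27, M5=0
seg 0: a=4, c=M0/2=0, d=(M1−M0)/(6·1)=7/27, b=Δ0−h0·(2M0+M1)/6=-115/27
seg 1: a=0, c=M1/2=7/9, d=(M2−M1)/(6·3)=13/243, b=Δ1−h1·(2M1+M2)/6=-94/27
seg 2: a=-2, c=M2/2=34/27, d=(M3−M2)/(6·2)=-29/54, b=Δ2−h2·(2M2+M3)/6=71/27
seg 3: a=4, c=M3/2=-53/27, d=(M4−M3)/(6·2)=23/54, b=Δ3−h3·(2M3+M4)/6=11/9
seg 4: a=2, c=M4/2=16/27, d=(M5−M4)/(6·3)=-16/243, b=Δ4−h4·(2M4+M5)/6=-41/27
t_q=11/2 → seg 2, τ=3/2; S=-2+71/27·τ+34/27·τ²+-29/54·τ³=427/144

  seg 0: a=4 b=-115/27 c=0 d=7/27
  seg 1: a=0 b=-94/27 c=7/9 d=13/243
  seg 2: a=-2 b=71/27 c=34/27 d=-29/54
  seg 3: a=4 b=11/9 c=-53/27 d=23/54
  seg 4: a=2 b=-41/27 c=16/27 d=-16/243
S(11/2) = 427/144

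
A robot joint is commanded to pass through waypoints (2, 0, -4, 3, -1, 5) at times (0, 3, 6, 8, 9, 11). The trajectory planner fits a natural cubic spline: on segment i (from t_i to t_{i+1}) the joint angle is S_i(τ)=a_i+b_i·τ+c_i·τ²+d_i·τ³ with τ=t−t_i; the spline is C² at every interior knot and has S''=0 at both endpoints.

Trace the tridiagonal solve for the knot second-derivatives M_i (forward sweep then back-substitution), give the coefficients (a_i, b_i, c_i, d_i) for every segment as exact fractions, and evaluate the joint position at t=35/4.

  seg 0: a=2 b=475/2398 c=0 d=-6221/64746
  seg 1: a=0 b=-2873/1199 c=-6221/7194 d=26309/64746
  seg 2: a=-4 b=8121/2398 c=3348/1199 d=-1640/1199
  seg 3: a=3 b=-405/218 c=-6492/1199 d=7847/2398
  seg 4: a=-1 b=-3441/1199 c=10557/2398 d=-3519/4796
S(35/4) = -8979/153472

Δ: Δ0=-2/3, Δ1=-4/3, Δ2=7/2, Δ3=-4, Δ4=3
row 1: diag=12, rhs=-4; c'=1/4, d'=-1/3
row 2: denom=10−3·1/4=37/4; d'=(29−3·-1/3)/(37/4)=120/37
row 3: denom=6−2·8/37=206/37; d'=(-45−2·120/37)/(206/37)=-1905/206
row 4: denom=6−1·37/206=1199/206; d'=(42−1·-1905/206)/(1199/206)=10557/1199
back: M4=10557/1199
back: M3=-1905/206−37/206·10557/1199=-12984/1199
back: M2=120/37−8/37·-12984/1199=6696/1199
back: M1=-1/3−1/4·6696/1199=-6221/3597
M: M0=0, M1=-6221/3597, M2=6696/1199, M3=-12984/1199, M4=10557/1199, M5=0
seg 0: a=2, c=M0/2=0, d=(M1−M0)/(6·3)=-6221/64746, b=Δ0−h0·(2M0+M1)/6=475/2398
seg 1: a=0, c=M1/2=-6221/7194, d=(M2−M1)/(6·3)=26309/64746, b=Δ1−h1·(2M1+M2)/6=-2873/1199
seg 2: a=-4, c=M2/2=3348/1199, d=(M3−M2)/(6·2)=-1640/1199, b=Δ2−h2·(2M2+M3)/6=8121/2398
seg 3: a=3, c=M3/2=-6492/1199, d=(M4−M3)/(6·1)=7847/2398, b=Δ3−h3·(2M3+M4)/6=-405/218
seg 4: a=-1, c=M4/2=10557/2398, d=(M5−M4)/(6·2)=-3519/4796, b=Δ4−h4·(2M4+M5)/6=-3441/1199
t_q=35/4 → seg 3, τ=3/4; S=3+-405/218·τ+-6492/1199·τ²+7847/2398·τ³=-8979/153472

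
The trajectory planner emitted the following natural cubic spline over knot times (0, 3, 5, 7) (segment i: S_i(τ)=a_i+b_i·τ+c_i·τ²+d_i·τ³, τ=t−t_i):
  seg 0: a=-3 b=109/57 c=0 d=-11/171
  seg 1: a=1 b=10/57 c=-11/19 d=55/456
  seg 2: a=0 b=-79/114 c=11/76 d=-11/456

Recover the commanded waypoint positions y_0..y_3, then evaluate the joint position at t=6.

y_0=-3 y_1=1 y_2=0 y_3=-1
S(6) = -87/152

y_0 = S_0(0) = a_0 = -3
y_1 = S_1(0) = a_1 = 1
y_2 = S_2(0) = a_2 = 0
y_3 = S_2(2) = -1
t_q=6 is in segment 2 (τ=1); S_2(τ)=-87/152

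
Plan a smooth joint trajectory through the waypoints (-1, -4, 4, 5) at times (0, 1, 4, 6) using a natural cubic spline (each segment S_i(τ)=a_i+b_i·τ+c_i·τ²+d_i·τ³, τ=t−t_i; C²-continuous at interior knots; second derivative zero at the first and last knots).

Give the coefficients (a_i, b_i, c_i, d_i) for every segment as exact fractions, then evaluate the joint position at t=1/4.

Δ: Δ0=-3, Δ1=8/3, Δ2=1/2
row 1: diag=8, rhs=34; c'=3/8, d'=17/4
row 2: denom=10−3·3/8=71/8; d'=(-13−3·17/4)/(71/8)=-206/71
back: M2=-206/71
back: M1=17/4−3/8·-206/71=379/71
M: M0=0, M1=379/71, M2=-206/71, M3=0
seg 0: a=-1, c=M0/2=0, d=(M1−M0)/(6·1)=379/426, b=Δ0−h0·(2M0+M1)/6=-1657/426
seg 1: a=-4, c=M1/2=379/142, d=(M2−M1)/(6·3)=-65/142, b=Δ1−h1·(2M1+M2)/6=-260/213
seg 2: a=4, c=M2/2=-103/71, d=(M3−M2)/(6·2)=103/426, b=Δ2−h2·(2M2+M3)/6=1037/426
t_q=1/4 → seg 0, τ=1/4; S=-1+-1657/426·τ+0·τ²+379/426·τ³=-17799/9088

  seg 0: a=-1 b=-1657/426 c=0 d=379/426
  seg 1: a=-4 b=-260/213 c=379/142 d=-65/142
  seg 2: a=4 b=1037/426 c=-103/71 d=103/426
S(1/4) = -17799/9088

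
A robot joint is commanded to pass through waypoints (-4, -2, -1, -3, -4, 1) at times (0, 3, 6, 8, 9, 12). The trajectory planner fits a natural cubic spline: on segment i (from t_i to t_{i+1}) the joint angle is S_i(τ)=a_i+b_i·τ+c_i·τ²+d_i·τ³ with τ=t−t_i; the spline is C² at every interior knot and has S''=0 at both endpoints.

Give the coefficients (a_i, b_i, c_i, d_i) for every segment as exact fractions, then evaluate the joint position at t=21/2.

  seg 0: a=-4 b=1048/1611 c=0 d=26/14499
  seg 1: a=-2 b=1126/1611 c=26/1611 d=-667/14499
  seg 2: a=-1 b=-719/1611 c=-641/1611 d=65/1074
  seg 3: a=-3 b=-2113/1611 c=-56/1611 d=62/179
  seg 4: a=-4 b=-551/1611 c=1618/1611 d=-1618/14499
S(21/2) = -1883/716

Δ: Δ0=2/3, Δ1=1/3, Δ2=-1, Δ3=-1, Δ4=5/3
row 1: diag=12, rhs=-2; c'=1/4, d'=-1/6
row 2: denom=10−3·1/4=37/4; d'=(-8−3·-1/6)/(37/4)=-30/37
row 3: denom=6−2·8/37=206/37; d'=(0−2·-30/37)/(206/37)=30/103
row 4: denom=8−1·37/206=1611/206; d'=(16−1·30/103)/(1611/206)=3236/1611
back: M4=3236/1611
back: M3=30/103−37/206·3236/1611=-112/1611
back: M2=-30/37−8/37·-112/1611=-1282/1611
back: M1=-1/6−1/4·-1282/1611=52/1611
M: M0=0, M1=52/1611, M2=-1282/1611, M3=-112/1611, M4=3236/1611, M5=0
seg 0: a=-4, c=M0/2=0, d=(M1−M0)/(6·3)=26/14499, b=Δ0−h0·(2M0+M1)/6=1048/1611
seg 1: a=-2, c=M1/2=26/1611, d=(M2−M1)/(6·3)=-667/14499, b=Δ1−h1·(2M1+M2)/6=1126/1611
seg 2: a=-1, c=M2/2=-641/1611, d=(M3−M2)/(6·2)=65/1074, b=Δ2−h2·(2M2+M3)/6=-719/1611
seg 3: a=-3, c=M3/2=-56/1611, d=(M4−M3)/(6·1)=62/179, b=Δ3−h3·(2M3+M4)/6=-2113/1611
seg 4: a=-4, c=M4/2=1618/1611, d=(M5−M4)/(6·3)=-1618/14499, b=Δ4−h4·(2M4+M5)/6=-551/1611
t_q=21/2 → seg 4, τ=3/2; S=-4+-551/1611·τ+1618/1611·τ²+-1618/14499·τ³=-1883/716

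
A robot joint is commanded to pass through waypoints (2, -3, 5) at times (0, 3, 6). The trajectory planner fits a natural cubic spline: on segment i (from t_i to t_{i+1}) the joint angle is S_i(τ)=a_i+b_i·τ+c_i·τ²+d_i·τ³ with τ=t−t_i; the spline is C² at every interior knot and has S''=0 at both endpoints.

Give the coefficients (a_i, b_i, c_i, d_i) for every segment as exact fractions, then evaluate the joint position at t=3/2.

Δ: Δ0=-5/3, Δ1=8/3
row 1: diag=12, rhs=26; c'=1/4, d'=13/6
back: M1=13/6
M: M0=0, M1=13/6, M2=0
seg 0: a=2, c=M0/2=0, d=(M1−M0)/(6·3)=13/108, b=Δ0−h0·(2M0+M1)/6=-11/4
seg 1: a=-3, c=M1/2=13/12, d=(M2−M1)/(6·3)=-13/108, b=Δ1−h1·(2M1+M2)/6=1/2
t_q=3/2 → seg 0, τ=3/2; S=2+-11/4·τ+0·τ²+13/108·τ³=-55/32

  seg 0: a=2 b=-11/4 c=0 d=13/108
  seg 1: a=-3 b=1/2 c=13/12 d=-13/108
S(3/2) = -55/32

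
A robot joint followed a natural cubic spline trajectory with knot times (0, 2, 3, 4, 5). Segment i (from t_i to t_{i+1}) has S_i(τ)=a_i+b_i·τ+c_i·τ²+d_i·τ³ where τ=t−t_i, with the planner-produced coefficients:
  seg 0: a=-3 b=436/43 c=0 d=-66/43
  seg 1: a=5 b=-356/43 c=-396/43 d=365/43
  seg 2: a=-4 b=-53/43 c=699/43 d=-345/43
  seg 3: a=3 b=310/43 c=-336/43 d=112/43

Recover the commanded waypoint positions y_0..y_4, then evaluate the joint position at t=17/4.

y_0 = S_0(0) = a_0 = -3
y_1 = S_1(0) = a_1 = 5
y_2 = S_2(0) = a_2 = -4
y_3 = S_3(0) = a_3 = 3
y_4 = S_3(1) = 5
t_q=17/4 is in segment 3 (τ=1/4); S_3(τ)=749/172

y_0=-3 y_1=5 y_2=-4 y_3=3 y_4=5
S(17/4) = 749/172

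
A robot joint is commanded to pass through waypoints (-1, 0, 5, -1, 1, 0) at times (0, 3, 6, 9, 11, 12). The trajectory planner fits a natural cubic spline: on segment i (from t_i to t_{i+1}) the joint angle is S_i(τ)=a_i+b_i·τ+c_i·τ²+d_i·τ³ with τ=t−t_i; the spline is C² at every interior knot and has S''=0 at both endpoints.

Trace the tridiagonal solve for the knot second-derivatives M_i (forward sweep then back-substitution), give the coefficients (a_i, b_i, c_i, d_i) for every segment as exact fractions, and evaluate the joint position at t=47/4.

  seg 0: a=-1 b=-145/384 c=0 d=91/1152
  seg 1: a=0 b=337/192 c=91/128 d=-853/3456
  seg 2: a=5 b=-247/384 c=-145/96 d=1219/3456
  seg 3: a=-1 b=-35/192 c=213/128 d=-103/192
  seg 4: a=1 b=7/192 c=-199/128 d=199/384
S(47/4) = 3043/8192

Δ: Δ0=1/3, Δ1=5/3, Δ2=-2, Δ3=1, Δ4=-1
row 1: diag=12, rhs=8; c'=1/4, d'=2/3
row 2: denom=12−3·1/4=45/4; d'=(-22−3·2/3)/(45/4)=-32/15
row 3: denom=10−3·4/15=46/5; d'=(18−3·-32/15)/(46/5)=61/23
row 4: denom=6−2·5/23=128/23; d'=(-12−2·61/23)/(128/23)=-199/64
back: M4=-199/64
back: M3=61/23−5/23·-199/64=213/64
back: M2=-32/15−4/15·213/64=-145/48
back: M1=2/3−1/4·-145/48=91/64
M: M0=0, M1=91/64, M2=-145/48, M3=213/64, M4=-199/64, M5=0
seg 0: a=-1, c=M0/2=0, d=(M1−M0)/(6·3)=91/1152, b=Δ0−h0·(2M0+M1)/6=-145/384
seg 1: a=0, c=M1/2=91/128, d=(M2−M1)/(6·3)=-853/3456, b=Δ1−h1·(2M1+M2)/6=337/192
seg 2: a=5, c=M2/2=-145/96, d=(M3−M2)/(6·3)=1219/3456, b=Δ2−h2·(2M2+M3)/6=-247/384
seg 3: a=-1, c=M3/2=213/128, d=(M4−M3)/(6·2)=-103/192, b=Δ3−h3·(2M3+M4)/6=-35/192
seg 4: a=1, c=M4/2=-199/128, d=(M5−M4)/(6·1)=199/384, b=Δ4−h4·(2M4+M5)/6=7/192
t_q=47/4 → seg 4, τ=3/4; S=1+7/192·τ+-199/128·τ²+199/384·τ³=3043/8192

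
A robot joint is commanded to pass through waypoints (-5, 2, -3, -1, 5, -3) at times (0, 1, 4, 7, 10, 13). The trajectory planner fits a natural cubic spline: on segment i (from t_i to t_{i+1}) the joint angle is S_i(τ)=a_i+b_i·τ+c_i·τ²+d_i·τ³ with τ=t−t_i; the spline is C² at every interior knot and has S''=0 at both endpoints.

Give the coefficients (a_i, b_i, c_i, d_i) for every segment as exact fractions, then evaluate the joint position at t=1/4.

Δ: Δ0=7, Δ1=-5/3, Δ2=2/3, Δ3=2, Δ4=-8/3
row 1: diag=8, rhs=-52; c'=3/8, d'=-13/2
row 2: denom=12−3·3/8=87/8; d'=(14−3·-13/2)/(87/8)=268/87
row 3: denom=12−3·8/29=324/29; d'=(8−3·268/87)/(324/29)=-1/9
row 4: denom=12−3·29/108=403/36; d'=(-28−3·-1/9)/(403/36)=-996/403
back: M4=-996/403
back: M3=-1/9−29/108·-996/403=668/1209
back: M2=268/87−8/29·668/1209=1180/403
back: M1=-13/2−3/8·1180/403=-3062/403
M: M0=0, M1=-3062/403, M2=1180/403, M3=668/1209, M4=-996/403, M5=0
seg 0: a=-5, c=M0/2=0, d=(M1−M0)/(6·1)=-1531/1209, b=Δ0−h0·(2M0+M1)/6=9994/1209
seg 1: a=2, c=M1/2=-1531/403, d=(M2−M1)/(6·3)=707/1209, b=Δ1−h1·(2M1+M2)/6=5401/1209
seg 2: a=-3, c=M2/2=590/403, d=(M3−M2)/(6·3)=-1436/10881, b=Δ2−h2·(2M2+M3)/6=-236/93
seg 3: a=-1, c=M3/2=334/1209, d=(M4−M3)/(6·3)=-1828/10881, b=Δ3−h3·(2M3+M4)/6=3244/1209
seg 4: a=5, c=M4/2=-498/403, d=(M5−M4)/(6·3)=166/1209, b=Δ4−h4·(2M4+M5)/6=-236/1209
t_q=1/4 → seg 0, τ=1/4; S=-5+9994/1209·τ+0·τ²+-1531/1209·τ³=-76169/25792

  seg 0: a=-5 b=9994/1209 c=0 d=-1531/1209
  seg 1: a=2 b=5401/1209 c=-1531/403 d=707/1209
  seg 2: a=-3 b=-236/93 c=590/403 d=-1436/10881
  seg 3: a=-1 b=3244/1209 c=334/1209 d=-1828/10881
  seg 4: a=5 b=-236/1209 c=-498/403 d=166/1209
S(1/4) = -76169/25792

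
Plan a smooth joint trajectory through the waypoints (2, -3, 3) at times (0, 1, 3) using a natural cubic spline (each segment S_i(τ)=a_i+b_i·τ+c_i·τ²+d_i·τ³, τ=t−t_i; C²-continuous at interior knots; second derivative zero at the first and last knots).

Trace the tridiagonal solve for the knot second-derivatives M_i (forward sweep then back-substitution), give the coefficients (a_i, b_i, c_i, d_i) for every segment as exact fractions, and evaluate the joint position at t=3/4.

  seg 0: a=2 b=-19/3 c=0 d=4/3
  seg 1: a=-3 b=-7/3 c=4 d=-2/3
S(3/4) = -35/16

Δ: Δ0=-5, Δ1=3
row 1: diag=6, rhs=48; c'=1/3, d'=8
back: M1=8
M: M0=0, M1=8, M2=0
seg 0: a=2, c=M0/2=0, d=(M1−M0)/(6·1)=4/3, b=Δ0−h0·(2M0+M1)/6=-19/3
seg 1: a=-3, c=M1/2=4, d=(M2−M1)/(6·2)=-2/3, b=Δ1−h1·(2M1+M2)/6=-7/3
t_q=3/4 → seg 0, τ=3/4; S=2+-19/3·τ+0·τ²+4/3·τ³=-35/16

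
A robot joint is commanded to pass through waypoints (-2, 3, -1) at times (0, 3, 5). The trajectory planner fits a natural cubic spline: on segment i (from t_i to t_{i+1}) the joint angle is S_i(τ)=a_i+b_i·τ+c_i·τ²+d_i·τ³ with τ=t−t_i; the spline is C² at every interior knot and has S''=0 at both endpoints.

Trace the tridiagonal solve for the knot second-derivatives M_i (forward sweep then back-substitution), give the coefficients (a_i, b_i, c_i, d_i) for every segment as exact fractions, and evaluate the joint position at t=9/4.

Δ: Δ0=5/3, Δ1=-2
row 1: diag=10, rhs=-22; c'=1/5, d'=-11/5
back: M1=-11/5
M: M0=0, M1=-11/5, M2=0
seg 0: a=-2, c=M0/2=0, d=(M1−M0)/(6·3)=-11/90, b=Δ0−h0·(2M0+M1)/6=83/30
seg 1: a=3, c=M1/2=-11/10, d=(M2−M1)/(6·2)=11/60, b=Δ1−h1·(2M1+M2)/6=-8/15
t_q=9/4 → seg 0, τ=9/4; S=-2+83/30·τ+0·τ²+-11/90·τ³=1813/640

  seg 0: a=-2 b=83/30 c=0 d=-11/90
  seg 1: a=3 b=-8/15 c=-11/10 d=11/60
S(9/4) = 1813/640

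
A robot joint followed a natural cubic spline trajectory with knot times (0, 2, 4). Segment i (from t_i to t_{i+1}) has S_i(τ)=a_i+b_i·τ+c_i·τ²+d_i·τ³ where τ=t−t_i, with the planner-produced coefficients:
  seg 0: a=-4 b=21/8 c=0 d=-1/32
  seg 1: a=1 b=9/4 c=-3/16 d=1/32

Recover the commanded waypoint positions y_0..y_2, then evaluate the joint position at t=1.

y_0 = S_0(0) = a_0 = -4
y_1 = S_1(0) = a_1 = 1
y_2 = S_1(2) = 5
t_q=1 is in segment 0 (τ=1); S_0(τ)=-45/32

y_0=-4 y_1=1 y_2=5
S(1) = -45/32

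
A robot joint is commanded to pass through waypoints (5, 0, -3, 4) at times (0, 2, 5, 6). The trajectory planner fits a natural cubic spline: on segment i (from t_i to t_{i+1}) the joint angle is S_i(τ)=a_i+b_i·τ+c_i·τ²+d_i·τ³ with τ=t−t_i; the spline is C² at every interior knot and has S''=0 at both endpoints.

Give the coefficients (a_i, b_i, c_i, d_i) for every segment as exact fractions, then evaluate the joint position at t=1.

  seg 0: a=5 b=-307/142 c=0 d=-6/71
  seg 1: a=0 b=-451/142 c=-36/71 d=175/426
  seg 2: a=-3 b=346/71 c=453/142 d=-151/142
S(1) = 391/142

Δ: Δ0=-5/2, Δ1=-1, Δ2=7
row 1: diag=10, rhs=9; c'=3/10, d'=9/10
row 2: denom=8−3·3/10=71/10; d'=(48−3·9/10)/(71/10)=453/71
back: M2=453/71
back: M1=9/10−3/10·453/71=-72/71
M: M0=0, M1=-72/71, M2=453/71, M3=0
seg 0: a=5, c=M0/2=0, d=(M1−M0)/(6·2)=-6/71, b=Δ0−h0·(2M0+M1)/6=-307/142
seg 1: a=0, c=M1/2=-36/71, d=(M2−M1)/(6·3)=175/426, b=Δ1−h1·(2M1+M2)/6=-451/142
seg 2: a=-3, c=M2/2=453/142, d=(M3−M2)/(6·1)=-151/142, b=Δ2−h2·(2M2+M3)/6=346/71
t_q=1 → seg 0, τ=1; S=5+-307/142·τ+0·τ²+-6/71·τ³=391/142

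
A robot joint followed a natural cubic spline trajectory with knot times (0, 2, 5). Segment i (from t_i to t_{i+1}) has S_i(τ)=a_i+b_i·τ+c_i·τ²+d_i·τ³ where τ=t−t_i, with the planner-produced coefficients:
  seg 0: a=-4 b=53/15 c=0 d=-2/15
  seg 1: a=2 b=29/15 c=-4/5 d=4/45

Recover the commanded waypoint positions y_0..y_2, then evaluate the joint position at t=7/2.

y_0 = S_0(0) = a_0 = -4
y_1 = S_1(0) = a_1 = 2
y_2 = S_1(3) = 3
t_q=7/2 is in segment 1 (τ=3/2); S_1(τ)=17/5

y_0=-4 y_1=2 y_2=3
S(7/2) = 17/5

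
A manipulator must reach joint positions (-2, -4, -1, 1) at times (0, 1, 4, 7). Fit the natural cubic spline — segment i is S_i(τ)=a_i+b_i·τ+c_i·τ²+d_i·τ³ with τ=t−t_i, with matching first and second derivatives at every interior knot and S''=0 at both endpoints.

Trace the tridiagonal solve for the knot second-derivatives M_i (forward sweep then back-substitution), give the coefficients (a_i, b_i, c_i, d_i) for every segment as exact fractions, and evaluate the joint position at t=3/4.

Δ: Δ0=-2, Δ1=1, Δ2=2/3
row 1: diag=8, rhs=18; c'=3/8, d'=9/4
row 2: denom=12−3·3/8=87/8; d'=(-2−3·9/4)/(87/8)=-70/87
back: M2=-70/87
back: M1=9/4−3/8·-70/87=74/29
M: M0=0, M1=74/29, M2=-70/87, M3=0
seg 0: a=-2, c=M0/2=0, d=(M1−M0)/(6·1)=37/87, b=Δ0−h0·(2M0+M1)/6=-211/87
seg 1: a=-4, c=M1/2=37/29, d=(M2−M1)/(6·3)=-146/783, b=Δ1−h1·(2M1+M2)/6=-100/87
seg 2: a=-1, c=M2/2=-35/87, d=(M3−M2)/(6·3)=35/783, b=Δ2−h2·(2M2+M3)/6=128/87
t_q=3/4 → seg 0, τ=3/4; S=-2+-211/87·τ+0·τ²+37/87·τ³=-6755/1856

  seg 0: a=-2 b=-211/87 c=0 d=37/87
  seg 1: a=-4 b=-100/87 c=37/29 d=-146/783
  seg 2: a=-1 b=128/87 c=-35/87 d=35/783
S(3/4) = -6755/1856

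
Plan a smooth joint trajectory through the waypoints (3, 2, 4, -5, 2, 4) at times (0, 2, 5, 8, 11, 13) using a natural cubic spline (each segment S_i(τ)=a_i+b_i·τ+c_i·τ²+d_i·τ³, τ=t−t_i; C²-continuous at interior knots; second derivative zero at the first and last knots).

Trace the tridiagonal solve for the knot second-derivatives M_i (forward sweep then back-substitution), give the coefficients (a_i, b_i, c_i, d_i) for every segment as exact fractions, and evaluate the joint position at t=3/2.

Δ: Δ0=-1/2, Δ1=2/3, Δ2=-3, Δ3=7/3, Δ4=1
row 1: diag=10, rhs=7; c'=3/10, d'=7/10
row 2: denom=12−3·3/10=111/10; d'=(-22−3·7/10)/(111/10)=-241/111
row 3: denom=12−3·10/37=414/37; d'=(32−3·-241/111)/(414/37)=475/138
row 4: denom=10−3·37/138=423/46; d'=(-8−3·475/138)/(423/46)=-281/141
back: M4=-281/141
back: M3=475/138−37/138·-281/141=1682/423
back: M2=-241/111−10/37·1682/423=-1373/423
back: M1=7/10−3/10·-1373/423=236/141
M: M0=0, M1=236/141, M2=-1373/423, M3=1682/423, M4=-281/141, M5=0
seg 0: a=3, c=M0/2=0, d=(M1−M0)/(6·2)=59/423, b=Δ0−h0·(2M0+M1)/6=-895/846
seg 1: a=2, c=M1/2=118/141, d=(M2−M1)/(6·3)=-2081/7614, b=Δ1−h1·(2M1+M2)/6=521/846
seg 2: a=4, c=M2/2=-1373/846, d=(M3−M2)/(6·3)=65/162, b=Δ2−h2·(2M2+M3)/6=-737/423
seg 3: a=-5, c=M3/2=841/423, d=(M4−M3)/(6·3)=-2525/7614, b=Δ3−h3·(2M3+M4)/6=-547/846
seg 4: a=2, c=M4/2=-281/282, d=(M5−M4)/(6·2)=281/1692, b=Δ4−h4·(2M4+M5)/6=985/423
t_q=3/2 → seg 0, τ=3/2; S=3+-895/846·τ+0·τ²+59/423·τ³=2125/1128

  seg 0: a=3 b=-895/846 c=0 d=59/423
  seg 1: a=2 b=521/846 c=118/141 d=-2081/7614
  seg 2: a=4 b=-737/423 c=-1373/846 d=65/162
  seg 3: a=-5 b=-547/846 c=841/423 d=-2525/7614
  seg 4: a=2 b=985/423 c=-281/282 d=281/1692
S(3/2) = 2125/1128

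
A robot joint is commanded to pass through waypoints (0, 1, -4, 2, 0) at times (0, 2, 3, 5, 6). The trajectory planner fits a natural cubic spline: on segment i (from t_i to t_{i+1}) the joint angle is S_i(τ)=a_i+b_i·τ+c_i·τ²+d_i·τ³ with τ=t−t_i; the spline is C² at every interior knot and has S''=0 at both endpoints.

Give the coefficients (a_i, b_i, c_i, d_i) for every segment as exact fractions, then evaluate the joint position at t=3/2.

Δ: Δ0=1/2, Δ1=-5, Δ2=3, Δ3=-2
row 1: diag=6, rhs=-33; c'=1/6, d'=-11/2
row 2: denom=6−1·1/6=35/6; d'=(48−1·-11/2)/(35/6)=321/35
row 3: denom=6−2·12/35=186/35; d'=(-30−2·321/35)/(186/35)=-282/31
back: M3=-282/31
back: M2=321/35−12/35·-282/31=381/31
back: M1=-11/2−1/6·381/31=-234/31
M: M0=0, M1=-234/31, M2=381/31, M3=-282/31, M4=0
seg 0: a=0, c=M0/2=0, d=(M1−M0)/(6·2)=-39/62, b=Δ0−h0·(2M0+M1)/6=187/62
seg 1: a=1, c=M1/2=-117/31, d=(M2−M1)/(6·1)=205/62, b=Δ1−h1·(2M1+M2)/6=-281/62
seg 2: a=-4, c=M2/2=381/62, d=(M3−M2)/(6·2)=-221/124, b=Δ2−h2·(2M2+M3)/6=-67/31
seg 3: a=2, c=M3/2=-141/31, d=(M4−M3)/(6·1)=47/31, b=Δ3−h3·(2M3+M4)/6=32/31
t_q=3/2 → seg 0, τ=3/2; S=0+187/62·τ+0·τ²+-39/62·τ³=1191/496

  seg 0: a=0 b=187/62 c=0 d=-39/62
  seg 1: a=1 b=-281/62 c=-117/31 d=205/62
  seg 2: a=-4 b=-67/31 c=381/62 d=-221/124
  seg 3: a=2 b=32/31 c=-141/31 d=47/31
S(3/2) = 1191/496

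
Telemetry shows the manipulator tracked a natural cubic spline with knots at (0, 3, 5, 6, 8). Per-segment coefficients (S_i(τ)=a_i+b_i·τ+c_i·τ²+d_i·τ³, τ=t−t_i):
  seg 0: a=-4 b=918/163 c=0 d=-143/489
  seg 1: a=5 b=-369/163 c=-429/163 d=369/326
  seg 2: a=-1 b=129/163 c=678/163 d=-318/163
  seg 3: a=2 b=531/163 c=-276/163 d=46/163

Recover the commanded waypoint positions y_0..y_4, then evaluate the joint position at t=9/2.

y_0=-4 y_1=5 y_2=-1 y_3=2 y_4=4
S(9/2) = -1297/2608

y_0 = S_0(0) = a_0 = -4
y_1 = S_1(0) = a_1 = 5
y_2 = S_2(0) = a_2 = -1
y_3 = S_3(0) = a_3 = 2
y_4 = S_3(2) = 4
t_q=9/2 is in segment 1 (τ=3/2); S_1(τ)=-1297/2608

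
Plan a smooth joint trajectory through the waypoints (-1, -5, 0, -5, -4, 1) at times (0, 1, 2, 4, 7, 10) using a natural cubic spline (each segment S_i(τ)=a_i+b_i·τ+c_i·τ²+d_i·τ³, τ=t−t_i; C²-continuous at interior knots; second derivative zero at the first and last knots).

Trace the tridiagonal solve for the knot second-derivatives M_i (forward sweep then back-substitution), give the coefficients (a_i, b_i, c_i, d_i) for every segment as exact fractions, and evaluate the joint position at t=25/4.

Δ: Δ0=-4, Δ1=5, Δ2=-5/2, Δ3=1/3, Δ4=5/3
row 1: diag=4, rhs=54; c'=1/4, d'=27/2
row 2: denom=6−1·1/4=23/4; d'=(-45−1·27/2)/(23/4)=-234/23
row 3: denom=10−2·8/23=214/23; d'=(17−2·-234/23)/(214/23)=859/214
row 4: denom=12−3·69/214=2361/214; d'=(8−3·859/214)/(2361/214)=-865/2361
back: M4=-865/2361
back: M3=859/214−69/214·-865/2361=3252/787
back: M2=-234/23−8/23·3252/787=-9138/787
back: M1=27/2−1/4·-9138/787=12909/787
M: M0=0, M1=12909/787, M2=-9138/787, M3=3252/787, M4=-865/2361, M5=0
seg 0: a=-1, c=M0/2=0, d=(M1−M0)/(6·1)=4303/1574, b=Δ0−h0·(2M0+M1)/6=-10599/1574
seg 1: a=-5, c=M1/2=12909/1574, d=(M2−M1)/(6·1)=-7349/1574, b=Δ1−h1·(2M1+M2)/6=1155/787
seg 2: a=0, c=M2/2=-4569/787, d=(M3−M2)/(6·2)=2065/1574, b=Δ2−h2·(2M2+M3)/6=6081/1574
seg 3: a=-5, c=M3/2=1626/787, d=(M4−M3)/(6·3)=-10621/42498, b=Δ3−h3·(2M3+M4)/6=-5691/1574
seg 4: a=-4, c=M4/2=-865/4722, d=(M5−M4)/(6·3)=865/42498, b=Δ4−h4·(2M4+M5)/6=1600/787
t_q=25/4 → seg 3, τ=9/4; S=-5+-5691/1574·τ+1626/787·τ²+-10621/42498·τ³=-556303/100736

  seg 0: a=-1 b=-10599/1574 c=0 d=4303/1574
  seg 1: a=-5 b=1155/787 c=12909/1574 d=-7349/1574
  seg 2: a=0 b=6081/1574 c=-4569/787 d=2065/1574
  seg 3: a=-5 b=-5691/1574 c=1626/787 d=-10621/42498
  seg 4: a=-4 b=1600/787 c=-865/4722 d=865/42498
S(25/4) = -556303/100736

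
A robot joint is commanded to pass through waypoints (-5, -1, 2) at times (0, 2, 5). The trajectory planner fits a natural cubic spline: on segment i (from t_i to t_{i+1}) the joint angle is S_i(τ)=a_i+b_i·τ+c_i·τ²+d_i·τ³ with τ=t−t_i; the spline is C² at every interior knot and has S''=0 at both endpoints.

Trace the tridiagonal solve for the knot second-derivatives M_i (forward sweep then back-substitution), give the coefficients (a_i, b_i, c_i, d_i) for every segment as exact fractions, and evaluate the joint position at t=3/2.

Δ: Δ0=2, Δ1=1
row 1: diag=10, rhs=-6; c'=3/10, d'=-3/5
back: M1=-3/5
M: M0=0, M1=-3/5, M2=0
seg 0: a=-5, c=M0/2=0, d=(M1−M0)/(6·2)=-1/20, b=Δ0−h0·(2M0+M1)/6=11/5
seg 1: a=-1, c=M1/2=-3/10, d=(M2−M1)/(6·3)=1/30, b=Δ1−h1·(2M1+M2)/6=8/5
t_q=3/2 → seg 0, τ=3/2; S=-5+11/5·τ+0·τ²+-1/20·τ³=-299/160

  seg 0: a=-5 b=11/5 c=0 d=-1/20
  seg 1: a=-1 b=8/5 c=-3/10 d=1/30
S(3/2) = -299/160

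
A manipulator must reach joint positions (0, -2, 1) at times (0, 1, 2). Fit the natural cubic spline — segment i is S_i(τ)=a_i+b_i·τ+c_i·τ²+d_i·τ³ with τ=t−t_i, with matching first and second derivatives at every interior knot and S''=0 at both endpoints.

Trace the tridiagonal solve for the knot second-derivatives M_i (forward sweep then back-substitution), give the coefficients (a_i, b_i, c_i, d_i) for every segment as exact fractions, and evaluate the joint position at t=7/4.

Δ: Δ0=-2, Δ1=3
row 1: diag=4, rhs=30; c'=1/4, d'=15/2
back: M1=15/2
M: M0=0, M1=15/2, M2=0
seg 0: a=0, c=M0/2=0, d=(M1−M0)/(6·1)=5/4, b=Δ0−h0·(2M0+M1)/6=-13/4
seg 1: a=-2, c=M1/2=15/4, d=(M2−M1)/(6·1)=-5/4, b=Δ1−h1·(2M1+M2)/6=1/2
t_q=7/4 → seg 1, τ=3/4; S=-2+1/2·τ+15/4·τ²+-5/4·τ³=-11/256

  seg 0: a=0 b=-13/4 c=0 d=5/4
  seg 1: a=-2 b=1/2 c=15/4 d=-5/4
S(7/4) = -11/256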